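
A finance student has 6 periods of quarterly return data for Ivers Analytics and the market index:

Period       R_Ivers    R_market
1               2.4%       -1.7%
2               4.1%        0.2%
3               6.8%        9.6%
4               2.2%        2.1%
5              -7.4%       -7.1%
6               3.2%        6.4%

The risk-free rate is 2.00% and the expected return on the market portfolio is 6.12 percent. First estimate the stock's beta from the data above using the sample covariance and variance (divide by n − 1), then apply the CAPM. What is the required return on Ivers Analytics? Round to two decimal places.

Mean R_i = (2.4 + 4.1 + 6.8 + 2.2 − 7.4 + 3.2) / 6 = 1.8833%
Mean R_m = (-1.7 + 0.2 + 9.6 + 2.1 − 7.1 + 6.4) / 6 = 1.5833%
Σ(R_i − R̄_i)(R_m − R̄_m) = 121.7683  ⇒  Cov = 121.7683 / 5 = 24.3537
Σ(R_m − R̄_m)² = 175.8283  ⇒  Var(R_m) = 175.8283 / 5 = 35.1657
β = Cov / Var(R_m) = 24.3537 / 35.1657 = 0.6925
MRP = 6.12% − 2.00% = 4.12%
E(R) = R_f + β × MRP = 2.00% + 0.6925 × 4.12% = 4.85%

4.85%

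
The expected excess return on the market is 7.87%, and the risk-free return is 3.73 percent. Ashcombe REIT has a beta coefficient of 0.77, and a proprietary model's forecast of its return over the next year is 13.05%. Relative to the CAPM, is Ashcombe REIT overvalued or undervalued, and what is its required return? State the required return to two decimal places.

Undervalued; required return 9.79%

Required return = R_f + β·MRP = 3.73% + 0.77 × 7.87% = 9.79%
Forecast 13.05% > required 9.79% → the stock plots above the SML → undervalued.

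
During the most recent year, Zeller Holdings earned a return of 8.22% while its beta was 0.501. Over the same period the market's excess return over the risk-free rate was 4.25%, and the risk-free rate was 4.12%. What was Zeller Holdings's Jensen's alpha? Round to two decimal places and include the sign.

CAPM benchmark = R_f + β(R_m − R_f) = 4.12% + 0.501 × 4.25% = 6.24925%
α = actual − benchmark = 8.22% − 6.24925% = +1.97%

+1.97%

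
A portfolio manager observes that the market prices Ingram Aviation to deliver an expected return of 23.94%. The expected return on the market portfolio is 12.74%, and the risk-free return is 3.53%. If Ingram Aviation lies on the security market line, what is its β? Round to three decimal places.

MRP = 12.74% − 3.53% = 9.21%
β = (E(R) − R_f) / MRP = (23.94% − 3.53%) / 9.21% = 20.41% / 9.21% = 2.216

2.216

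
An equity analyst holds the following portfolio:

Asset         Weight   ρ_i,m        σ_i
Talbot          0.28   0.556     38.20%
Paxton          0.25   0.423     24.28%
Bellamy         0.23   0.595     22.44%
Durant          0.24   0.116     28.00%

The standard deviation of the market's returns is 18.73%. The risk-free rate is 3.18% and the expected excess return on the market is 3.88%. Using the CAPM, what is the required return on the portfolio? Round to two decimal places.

5.74%

β_Talbot = 0.556 × 38.20% / 18.73% = 1.1340
β_Paxton = 0.423 × 24.28% / 18.73% = 0.5483
β_Bellamy = 0.595 × 22.44% / 18.73% = 0.7129
β_Durant = 0.116 × 28.00% / 18.73% = 0.1734
β_P = Σ w_i β_i = 0.28×1.1340 + 0.25×0.5483 + 0.23×0.7129 + 0.24×0.1734 = 0.6602
E(R_P) = R_f + β_P × MRP = 3.18% + 0.6602 × 3.88% = 5.74%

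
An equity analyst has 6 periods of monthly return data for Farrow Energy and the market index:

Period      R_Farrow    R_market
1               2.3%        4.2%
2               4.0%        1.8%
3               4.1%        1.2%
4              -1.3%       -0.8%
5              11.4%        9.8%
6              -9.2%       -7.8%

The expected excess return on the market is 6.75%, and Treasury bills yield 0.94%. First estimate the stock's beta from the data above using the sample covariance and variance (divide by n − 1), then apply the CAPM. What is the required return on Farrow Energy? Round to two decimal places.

Mean R_i = (2.3 + 4.0 + 4.1 − 1.3 + 11.4 − 9.2) / 6 = 1.8833%
Mean R_m = (4.2 + 1.8 + 1.2 − 0.8 + 9.8 − 7.8) / 6 = 1.4000%
Σ(R_i − R̄_i)(R_m − R̄_m) = 190.4800  ⇒  Cov = 190.4800 / 5 = 38.0960
Σ(R_m − R̄_m)² = 168.0800  ⇒  Var(R_m) = 168.0800 / 5 = 33.6160
β = Cov / Var(R_m) = 38.0960 / 33.6160 = 1.1333
E(R) = R_f + β × MRP = 0.94% + 1.1333 × 6.75% = 8.59%

8.59%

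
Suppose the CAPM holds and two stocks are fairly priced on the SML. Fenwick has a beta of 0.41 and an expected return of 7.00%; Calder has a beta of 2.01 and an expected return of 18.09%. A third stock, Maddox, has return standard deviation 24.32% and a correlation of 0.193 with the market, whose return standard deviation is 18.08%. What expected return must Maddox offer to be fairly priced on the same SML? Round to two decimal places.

MRP = (18.09% − 7.00%) / (2.01 − 0.41) = 6.9313%
R_f = 7.00% − 0.41 × 6.9313% = 4.1582%
β_Maddox = ρ·σ_i/σ_m = 0.193 × 24.32 / 18.08 = 0.2596
E(R_Maddox) = R_f + β × MRP = 4.1582% + 0.2596 × 6.9313% = 5.96%

5.96%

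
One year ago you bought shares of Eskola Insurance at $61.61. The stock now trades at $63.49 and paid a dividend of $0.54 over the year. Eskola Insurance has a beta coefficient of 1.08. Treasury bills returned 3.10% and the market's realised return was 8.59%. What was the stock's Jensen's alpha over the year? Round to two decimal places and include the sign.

Realised HPR = (P1 + D1 − P0) / P0 = (63.49 + 0.54 − 61.61) / 61.61 = 2.42 / 61.61 = 3.9279%
MRP = 8.59% − 3.10% = 5.49%
CAPM required = R_f + β·MRP = 3.10% + 1.08 × 5.49% = 9.0292%
α = realised − required = 3.9279% − 9.0292% = -5.10%

-5.10%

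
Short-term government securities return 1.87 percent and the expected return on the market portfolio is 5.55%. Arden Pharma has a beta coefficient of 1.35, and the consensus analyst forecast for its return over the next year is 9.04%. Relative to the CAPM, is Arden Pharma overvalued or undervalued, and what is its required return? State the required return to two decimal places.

MRP = 5.55% − 1.87% = 3.68%
Required return = R_f + β·MRP = 1.87% + 1.35 × 3.68% = 6.84%
Forecast 9.04% > required 6.84% → the stock plots above the SML → undervalued.

Undervalued; required return 6.84%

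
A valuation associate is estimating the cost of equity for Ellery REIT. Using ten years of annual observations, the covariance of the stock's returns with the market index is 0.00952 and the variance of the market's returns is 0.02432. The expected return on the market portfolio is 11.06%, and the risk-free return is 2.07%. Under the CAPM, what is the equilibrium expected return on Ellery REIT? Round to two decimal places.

β = Cov(R_i, R_m) / Var(R_m) = 0.00952 / 0.02432 = 0.3914
MRP = 11.06% − 2.07% = 8.99%
E(R) = R_f + β × MRP = 2.07% + 0.3914 × 8.99% = 5.59%

5.59%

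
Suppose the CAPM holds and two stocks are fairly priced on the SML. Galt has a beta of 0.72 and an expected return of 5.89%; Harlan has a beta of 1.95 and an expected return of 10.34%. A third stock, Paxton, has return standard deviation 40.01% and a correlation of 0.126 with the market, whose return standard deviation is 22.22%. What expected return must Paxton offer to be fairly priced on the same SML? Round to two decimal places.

4.11%

MRP = (10.34% − 5.89%) / (1.95 − 0.72) = 3.6179%
R_f = 5.89% − 0.72 × 3.6179% = 3.2851%
β_Paxton = ρ·σ_i/σ_m = 0.126 × 40.01 / 22.22 = 0.2269
E(R_Paxton) = R_f + β × MRP = 3.2851% + 0.2269 × 3.6179% = 4.11%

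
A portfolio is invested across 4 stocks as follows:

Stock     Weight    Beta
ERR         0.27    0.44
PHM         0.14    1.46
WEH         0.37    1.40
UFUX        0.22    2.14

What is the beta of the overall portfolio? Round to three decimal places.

β_P = Σ w_i β_i = 0.27×0.44 + 0.14×1.46 + 0.37×1.40 + 0.22×2.14 = 1.3120

1.312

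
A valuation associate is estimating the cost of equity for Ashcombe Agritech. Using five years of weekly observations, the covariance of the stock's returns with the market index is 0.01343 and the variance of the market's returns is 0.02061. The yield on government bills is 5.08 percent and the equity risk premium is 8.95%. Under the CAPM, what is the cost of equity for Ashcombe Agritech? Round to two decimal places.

10.91%

β = Cov(R_i, R_m) / Var(R_m) = 0.01343 / 0.02061 = 0.6516
E(R) = R_f + β × MRP = 5.08% + 0.6516 × 8.95% = 10.91%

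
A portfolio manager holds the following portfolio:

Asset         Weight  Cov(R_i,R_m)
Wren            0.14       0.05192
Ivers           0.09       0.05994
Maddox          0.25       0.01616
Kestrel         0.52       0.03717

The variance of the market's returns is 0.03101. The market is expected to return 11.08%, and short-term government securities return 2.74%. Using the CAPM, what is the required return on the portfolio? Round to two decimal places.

β_Wren = 0.05192 / 0.03101 = 1.6743
β_Ivers = 0.05994 / 0.03101 = 1.9329
β_Maddox = 0.01616 / 0.03101 = 0.5211
β_Kestrel = 0.03717 / 0.03101 = 1.1986
β_P = Σ w_i β_i = 0.14×1.6743 + 0.09×1.9329 + 0.25×0.5211 + 0.52×1.1986 = 1.1619
MRP = 11.08% − 2.74% = 8.34%
E(R_P) = R_f + β_P × MRP = 2.74% + 1.1619 × 8.34% = 12.43%

12.43%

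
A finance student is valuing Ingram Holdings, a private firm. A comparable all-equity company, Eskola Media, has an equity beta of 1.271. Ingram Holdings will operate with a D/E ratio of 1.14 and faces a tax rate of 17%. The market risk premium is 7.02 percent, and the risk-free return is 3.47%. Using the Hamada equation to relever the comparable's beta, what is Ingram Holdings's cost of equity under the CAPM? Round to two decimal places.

β_L = β_U × [1 + (1 − t)(D/E)] = 1.271 × [1 + (1 − 0.17) × 1.14]
    = 1.271 × [1 + 0.83 × 1.14] = 1.271 × 1.9462 = 2.4736
E(R) = R_f + β_L × MRP = 3.47% + 2.4736 × 7.02% = 20.83%

20.83%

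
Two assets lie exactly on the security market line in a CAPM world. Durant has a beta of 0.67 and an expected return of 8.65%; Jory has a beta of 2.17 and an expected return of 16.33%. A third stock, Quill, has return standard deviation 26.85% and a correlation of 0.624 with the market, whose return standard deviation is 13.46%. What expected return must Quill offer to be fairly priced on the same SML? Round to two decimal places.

11.59%

MRP = (16.33% − 8.65%) / (2.17 − 0.67) = 5.1200%
R_f = 8.65% − 0.67 × 5.1200% = 5.2196%
β_Quill = ρ·σ_i/σ_m = 0.624 × 26.85 / 13.46 = 1.2448
E(R_Quill) = R_f + β × MRP = 5.2196% + 1.2448 × 5.1200% = 11.59%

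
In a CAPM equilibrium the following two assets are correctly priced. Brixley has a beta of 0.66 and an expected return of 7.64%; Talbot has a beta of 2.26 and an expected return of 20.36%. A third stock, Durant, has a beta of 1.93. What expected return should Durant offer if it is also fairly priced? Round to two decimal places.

17.74%

MRP (SML slope) = (20.36% − 7.64%) / (2.26 − 0.66) = 12.72% / 1.60 = 7.9500%
R_f (intercept) = 7.64% − 0.66 × 7.9500% = 2.3930%
E(R_Durant) = R_f + β × MRP = 2.3930% + 1.93 × 7.9500% = 17.74%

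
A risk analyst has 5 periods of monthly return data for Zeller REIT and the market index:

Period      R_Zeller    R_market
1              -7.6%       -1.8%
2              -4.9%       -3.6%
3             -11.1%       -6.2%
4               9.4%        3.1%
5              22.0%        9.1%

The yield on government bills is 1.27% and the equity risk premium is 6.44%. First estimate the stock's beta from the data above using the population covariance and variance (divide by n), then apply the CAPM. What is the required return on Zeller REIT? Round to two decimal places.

15.66%

Mean R_i = (-7.6 − 4.9 − 11.1 + 9.4 + 22.0) / 5 = 1.5600%
Mean R_m = (-1.8 − 3.6 − 6.2 + 3.1 + 9.1) / 5 = 0.1200%
Σ(R_i − R̄_i)(R_m − R̄_m) = 328.5440  ⇒  Cov = 328.5440 / 5 = 65.7088
Σ(R_m − R̄_m)² = 146.9880  ⇒  Var(R_m) = 146.9880 / 5 = 29.3976
β = Cov / Var(R_m) = 65.7088 / 29.3976 = 2.2352
E(R) = R_f + β × MRP = 1.27% + 2.2352 × 6.44% = 15.66%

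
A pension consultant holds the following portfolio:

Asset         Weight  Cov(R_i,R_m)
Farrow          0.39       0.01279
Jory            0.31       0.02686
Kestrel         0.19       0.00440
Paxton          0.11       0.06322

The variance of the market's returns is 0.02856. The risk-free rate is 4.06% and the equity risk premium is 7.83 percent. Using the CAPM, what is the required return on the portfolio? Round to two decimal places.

β_Farrow = 0.01279 / 0.02856 = 0.4478
β_Jory = 0.02686 / 0.02856 = 0.9405
β_Kestrel = 0.00440 / 0.02856 = 0.1541
β_Paxton = 0.06322 / 0.02856 = 2.2136
β_P = Σ w_i β_i = 0.39×0.4478 + 0.31×0.9405 + 0.19×0.1541 + 0.11×2.2136 = 0.7390
E(R_P) = R_f + β_P × MRP = 4.06% + 0.7390 × 7.83% = 9.85%

9.85%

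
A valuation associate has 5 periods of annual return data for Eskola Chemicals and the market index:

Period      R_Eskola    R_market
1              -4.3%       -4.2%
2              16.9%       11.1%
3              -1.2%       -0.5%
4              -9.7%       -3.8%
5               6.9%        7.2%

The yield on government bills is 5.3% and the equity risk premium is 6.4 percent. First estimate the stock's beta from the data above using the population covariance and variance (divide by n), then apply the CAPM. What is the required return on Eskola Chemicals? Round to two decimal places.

14.68%

Mean R_i = (-4.3 + 16.9 − 1.2 − 9.7 + 6.9) / 5 = 1.7200%
Mean R_m = (-4.2 + 11.1 − 0.5 − 3.8 + 7.2) / 5 = 1.9600%
Σ(R_i − R̄_i)(R_m − R̄_m) = 275.9340  ⇒  Cov = 275.9340 / 5 = 55.1868
Σ(R_m − R̄_m)² = 188.1720  ⇒  Var(R_m) = 188.1720 / 5 = 37.6344
β = Cov / Var(R_m) = 55.1868 / 37.6344 = 1.4664
E(R) = R_f + β × MRP = 5.3% + 1.4664 × 6.4% = 14.68%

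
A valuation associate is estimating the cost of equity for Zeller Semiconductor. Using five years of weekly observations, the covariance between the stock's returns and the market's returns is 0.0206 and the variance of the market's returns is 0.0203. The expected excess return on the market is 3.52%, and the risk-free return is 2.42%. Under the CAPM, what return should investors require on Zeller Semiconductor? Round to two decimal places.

5.99%

β = Cov(R_i, R_m) / Var(R_m) = 0.0206 / 0.0203 = 1.0148
E(R) = R_f + β × MRP = 2.42% + 1.0148 × 3.52% = 5.99%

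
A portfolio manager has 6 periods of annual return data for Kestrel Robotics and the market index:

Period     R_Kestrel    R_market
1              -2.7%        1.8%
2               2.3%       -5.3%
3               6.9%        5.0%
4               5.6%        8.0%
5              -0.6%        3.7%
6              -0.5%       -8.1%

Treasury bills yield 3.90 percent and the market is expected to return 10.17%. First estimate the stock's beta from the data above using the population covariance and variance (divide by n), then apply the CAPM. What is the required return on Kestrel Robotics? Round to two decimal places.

Mean R_i = (-2.7 + 2.3 + 6.9 + 5.6 − 0.6 − 0.5) / 6 = 1.8333%
Mean R_m = (1.8 − 5.3 + 5.0 + 8.0 + 3.7 − 8.1) / 6 = 0.8500%
Σ(R_i − R̄_i)(R_m − R̄_m) = 54.7300  ⇒  Cov = 54.7300 / 6 = 9.1217
Σ(R_m − R̄_m)² = 195.2950  ⇒  Var(R_m) = 195.2950 / 6 = 32.5492
β = Cov / Var(R_m) = 9.1217 / 32.5492 = 0.2802
MRP = 10.17% − 3.90% = 6.27%
E(R) = R_f + β × MRP = 3.90% + 0.2802 × 6.27% = 5.66%

5.66%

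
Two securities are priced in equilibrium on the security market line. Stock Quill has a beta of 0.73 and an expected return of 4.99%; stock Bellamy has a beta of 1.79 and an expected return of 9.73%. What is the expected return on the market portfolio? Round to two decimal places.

Both satisfy E(R) = R_f + β·MRP, so the slope of the SML is
MRP = (9.73% − 4.99%) / (1.79 − 0.73) = 4.74% / 1.06 = 4.4717%
R_f = E(R_Quill) − β_Quill·MRP = 4.99% − 0.73 × 4.4717% = 1.7257%
E(R_m) = R_f + MRP = 1.7257% + 4.4717% = 6.20%

6.20%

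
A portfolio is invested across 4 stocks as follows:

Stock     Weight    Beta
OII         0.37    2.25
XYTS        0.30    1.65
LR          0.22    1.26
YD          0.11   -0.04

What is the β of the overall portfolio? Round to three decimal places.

1.600

β_P = Σ w_i β_i = 0.37×2.25 + 0.30×1.65 + 0.22×1.26 + 0.11×-0.04 = 1.6003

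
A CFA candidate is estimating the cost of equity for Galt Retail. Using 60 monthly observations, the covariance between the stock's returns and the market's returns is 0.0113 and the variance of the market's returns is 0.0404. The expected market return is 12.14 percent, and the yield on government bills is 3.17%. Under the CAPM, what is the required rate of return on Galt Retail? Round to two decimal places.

β = Cov(R_i, R_m) / Var(R_m) = 0.0113 / 0.0404 = 0.2797
MRP = 12.14% − 3.17% = 8.97%
E(R) = R_f + β × MRP = 3.17% + 0.2797 × 8.97% = 5.68%

5.68%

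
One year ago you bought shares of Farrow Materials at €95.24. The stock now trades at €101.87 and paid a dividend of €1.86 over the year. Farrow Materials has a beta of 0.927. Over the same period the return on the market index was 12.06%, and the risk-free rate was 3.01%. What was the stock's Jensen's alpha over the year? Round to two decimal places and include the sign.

Realised HPR = (P1 + D1 − P0) / P0 = (101.87 + 1.86 − 95.24) / 95.24 = 8.49 / 95.24 = 8.9143%
MRP = 12.06% − 3.01% = 9.05%
CAPM required = R_f + β·MRP = 3.01% + 0.927 × 9.05% = 11.39935%
α = realised − required = 8.9143% − 11.39935% = -2.49%

-2.49%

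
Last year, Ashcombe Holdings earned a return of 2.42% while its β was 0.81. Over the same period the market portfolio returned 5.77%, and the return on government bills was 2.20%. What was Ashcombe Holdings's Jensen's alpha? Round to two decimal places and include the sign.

-2.67%

Market excess return = 5.77% − 2.20% = 3.57%
CAPM benchmark = R_f + β(R_m − R_f) = 2.20% + 0.81 × 3.57% = 5.0917%
α = actual − benchmark = 2.42% − 5.0917% = -2.67%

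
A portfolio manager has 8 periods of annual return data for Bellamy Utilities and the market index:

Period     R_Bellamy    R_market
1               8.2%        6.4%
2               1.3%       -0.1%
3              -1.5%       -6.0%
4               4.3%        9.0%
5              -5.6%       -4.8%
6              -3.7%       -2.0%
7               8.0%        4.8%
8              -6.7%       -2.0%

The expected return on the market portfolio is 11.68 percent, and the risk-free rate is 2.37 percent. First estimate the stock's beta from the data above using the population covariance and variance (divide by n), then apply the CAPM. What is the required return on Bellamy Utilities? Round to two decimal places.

10.55%

Mean R_i = (8.2 + 1.3 − 1.5 + 4.3 − 5.6 − 3.7 + 8.0 − 6.7) / 8 = 0.5375%
Mean R_m = (6.4 − 0.1 − 6.0 + 9.0 − 4.8 − 2.0 + 4.8 − 2.0) / 8 = 0.6625%
Σ(R_i − R̄_i)(R_m − R̄_m) = 183.2813  ⇒  Cov = 183.2813 / 8 = 22.9102
Σ(R_m − R̄_m)² = 208.5388  ⇒  Var(R_m) = 208.5388 / 8 = 26.0674
β = Cov / Var(R_m) = 22.9102 / 26.0674 = 0.8789
MRP = 11.68% − 2.37% = 9.31%
E(R) = R_f + β × MRP = 2.37% + 0.8789 × 9.31% = 10.55%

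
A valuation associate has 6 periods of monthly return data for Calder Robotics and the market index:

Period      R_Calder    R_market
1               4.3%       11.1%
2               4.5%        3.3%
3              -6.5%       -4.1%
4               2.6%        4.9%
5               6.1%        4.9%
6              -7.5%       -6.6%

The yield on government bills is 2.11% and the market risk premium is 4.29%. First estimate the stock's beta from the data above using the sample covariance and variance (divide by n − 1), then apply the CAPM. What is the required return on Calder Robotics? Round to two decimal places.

5.62%

Mean R_i = (4.3 + 4.5 − 6.5 + 2.6 + 6.1 − 7.5) / 6 = 0.5833%
Mean R_m = (11.1 + 3.3 − 4.1 + 4.9 + 4.9 − 6.6) / 6 = 2.2500%
Σ(R_i − R̄_i)(R_m − R̄_m) = 173.4850  ⇒  Cov = 173.4850 / 5 = 34.6970
Σ(R_m − R̄_m)² = 212.1150  ⇒  Var(R_m) = 212.1150 / 5 = 42.4230
β = Cov / Var(R_m) = 34.6970 / 42.4230 = 0.8179
E(R) = R_f + β × MRP = 2.11% + 0.8179 × 4.29% = 5.62%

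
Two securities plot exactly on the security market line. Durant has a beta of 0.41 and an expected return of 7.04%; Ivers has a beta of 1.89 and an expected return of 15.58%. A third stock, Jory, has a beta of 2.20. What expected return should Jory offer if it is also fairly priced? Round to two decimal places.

MRP (SML slope) = (15.58% − 7.04%) / (1.89 − 0.41) = 8.54% / 1.48 = 5.7703%
R_f (intercept) = 7.04% − 0.41 × 5.7703% = 4.6742%
E(R_Jory) = R_f + β × MRP = 4.6742% + 2.20 × 5.7703% = 17.37%

17.37%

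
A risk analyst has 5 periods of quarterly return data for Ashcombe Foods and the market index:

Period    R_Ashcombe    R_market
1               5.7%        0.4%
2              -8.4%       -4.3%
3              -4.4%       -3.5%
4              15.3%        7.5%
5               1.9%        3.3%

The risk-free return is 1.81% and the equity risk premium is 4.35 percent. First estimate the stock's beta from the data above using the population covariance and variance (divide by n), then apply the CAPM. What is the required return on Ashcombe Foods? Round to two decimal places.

9.44%

Mean R_i = (5.7 − 8.4 − 4.4 + 15.3 + 1.9) / 5 = 2.0200%
Mean R_m = (0.4 − 4.3 − 3.5 + 7.5 + 3.3) / 5 = 0.6800%
Σ(R_i − R̄_i)(R_m − R̄_m) = 167.9520  ⇒  Cov = 167.9520 / 5 = 33.5904
Σ(R_m − R̄_m)² = 95.7280  ⇒  Var(R_m) = 95.7280 / 5 = 19.1456
β = Cov / Var(R_m) = 33.5904 / 19.1456 = 1.7545
E(R) = R_f + β × MRP = 1.81% + 1.7545 × 4.35% = 9.44%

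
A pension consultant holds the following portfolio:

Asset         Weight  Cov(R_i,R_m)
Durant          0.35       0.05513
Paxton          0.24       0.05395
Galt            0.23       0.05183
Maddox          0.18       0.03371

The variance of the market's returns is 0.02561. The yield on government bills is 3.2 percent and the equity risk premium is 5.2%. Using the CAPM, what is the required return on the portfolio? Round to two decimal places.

13.40%

β_Durant = 0.05513 / 0.02561 = 2.1527
β_Paxton = 0.05395 / 0.02561 = 2.1066
β_Galt = 0.05183 / 0.02561 = 2.0238
β_Maddox = 0.03371 / 0.02561 = 1.3163
β_P = Σ w_i β_i = 0.35×2.1527 + 0.24×2.1066 + 0.23×2.0238 + 0.18×1.3163 = 1.9614
E(R_P) = R_f + β_P × MRP = 3.2% + 1.9614 × 5.2% = 13.40%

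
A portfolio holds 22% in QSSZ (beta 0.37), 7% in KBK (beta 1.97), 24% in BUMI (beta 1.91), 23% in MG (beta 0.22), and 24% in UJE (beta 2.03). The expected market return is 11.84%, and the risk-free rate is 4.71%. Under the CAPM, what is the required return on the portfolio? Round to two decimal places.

β_P = Σ w_i β_i = 0.22×0.37 + 0.07×1.97 + 0.24×1.91 + 0.23×0.22 + 0.24×2.03 = 1.2155
MRP = 11.84% − 4.71% = 7.13%
E(R_P) = R_f + β_P × MRP = 4.71% + 1.2155 × 7.13% = 13.38%

13.38%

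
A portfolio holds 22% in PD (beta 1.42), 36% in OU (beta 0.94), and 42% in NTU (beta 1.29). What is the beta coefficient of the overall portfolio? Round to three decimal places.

β_P = Σ w_i β_i = 0.22×1.42 + 0.36×0.94 + 0.42×1.29 = 1.1926

1.193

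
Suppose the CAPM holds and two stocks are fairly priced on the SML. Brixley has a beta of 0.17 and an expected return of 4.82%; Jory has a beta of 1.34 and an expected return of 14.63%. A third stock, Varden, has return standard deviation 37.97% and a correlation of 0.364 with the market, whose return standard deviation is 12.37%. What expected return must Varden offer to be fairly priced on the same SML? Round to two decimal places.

12.76%

MRP = (14.63% − 4.82%) / (1.34 − 0.17) = 8.3846%
R_f = 4.82% − 0.17 × 8.3846% = 3.3946%
β_Varden = ρ·σ_i/σ_m = 0.364 × 37.97 / 12.37 = 1.1173
E(R_Varden) = R_f + β × MRP = 3.3946% + 1.1173 × 8.3846% = 12.76%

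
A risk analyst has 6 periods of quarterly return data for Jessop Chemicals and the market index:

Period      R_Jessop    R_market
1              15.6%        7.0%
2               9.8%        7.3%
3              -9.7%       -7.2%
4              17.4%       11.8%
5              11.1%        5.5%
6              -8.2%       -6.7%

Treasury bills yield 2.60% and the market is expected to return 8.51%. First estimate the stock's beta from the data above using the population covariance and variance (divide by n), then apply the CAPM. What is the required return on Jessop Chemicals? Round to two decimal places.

11.30%

Mean R_i = (15.6 + 9.8 − 9.7 + 17.4 + 11.1 − 8.2) / 6 = 6.0000%
Mean R_m = (7.0 + 7.3 − 7.2 + 11.8 + 5.5 − 6.7) / 6 = 2.9500%
Σ(R_i − R̄_i)(R_m − R̄_m) = 465.6900  ⇒  Cov = 465.6900 / 6 = 77.6150
Σ(R_m − R̄_m)² = 316.2950  ⇒  Var(R_m) = 316.2950 / 6 = 52.7158
β = Cov / Var(R_m) = 77.6150 / 52.7158 = 1.4723
MRP = 8.51% − 2.60% = 5.91%
E(R) = R_f + β × MRP = 2.60% + 1.4723 × 5.91% = 11.30%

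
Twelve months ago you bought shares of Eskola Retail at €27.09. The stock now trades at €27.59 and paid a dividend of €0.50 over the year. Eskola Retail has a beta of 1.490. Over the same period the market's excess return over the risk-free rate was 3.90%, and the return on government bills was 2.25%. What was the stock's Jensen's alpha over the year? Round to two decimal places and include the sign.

-4.37%

Realised HPR = (P1 + D1 − P0) / P0 = (27.59 + 0.50 − 27.09) / 27.09 = 1.00 / 27.09 = 3.6914%
CAPM required = R_f + β·MRP = 2.25% + 1.490 × 3.90% = 8.06100%
α = realised − required = 3.6914% − 8.06100% = -4.37%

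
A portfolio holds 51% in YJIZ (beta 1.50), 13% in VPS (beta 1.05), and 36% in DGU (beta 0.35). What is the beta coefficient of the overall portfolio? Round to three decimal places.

β_P = Σ w_i β_i = 0.51×1.50 + 0.13×1.05 + 0.36×0.35 = 1.0275

1.028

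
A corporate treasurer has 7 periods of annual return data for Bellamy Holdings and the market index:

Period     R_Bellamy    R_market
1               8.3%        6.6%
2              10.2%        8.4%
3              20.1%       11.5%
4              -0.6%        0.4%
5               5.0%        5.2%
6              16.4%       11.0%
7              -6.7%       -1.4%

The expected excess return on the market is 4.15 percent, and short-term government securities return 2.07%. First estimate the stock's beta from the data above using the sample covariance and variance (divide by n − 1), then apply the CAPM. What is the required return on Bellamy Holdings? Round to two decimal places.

Mean R_i = (8.3 + 10.2 + 20.1 − 0.6 + 5.0 + 16.4 − 6.7) / 7 = 7.5286%
Mean R_m = (6.6 + 8.4 + 11.5 + 0.4 + 5.2 + 11.0 − 1.4) / 7 = 5.9571%
Σ(R_i − R̄_i)(R_m − R̄_m) = 273.2086  ⇒  Cov = 273.2086 / 6 = 45.5348
Σ(R_m − R̄_m)² = 148.1171  ⇒  Var(R_m) = 148.1171 / 6 = 24.6862
β = Cov / Var(R_m) = 45.5348 / 24.6862 = 1.8445
E(R) = R_f + β × MRP = 2.07% + 1.8445 × 4.15% = 9.72%

9.72%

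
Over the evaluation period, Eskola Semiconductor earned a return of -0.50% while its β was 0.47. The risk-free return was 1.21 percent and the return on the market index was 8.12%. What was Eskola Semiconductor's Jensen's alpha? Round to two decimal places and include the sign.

-4.96%

Market excess return = 8.12% − 1.21% = 6.91%
CAPM benchmark = R_f + β(R_m − R_f) = 1.21% + 0.47 × 6.91% = 4.4577%
α = actual − benchmark = -0.50% − 4.4577% = -4.96%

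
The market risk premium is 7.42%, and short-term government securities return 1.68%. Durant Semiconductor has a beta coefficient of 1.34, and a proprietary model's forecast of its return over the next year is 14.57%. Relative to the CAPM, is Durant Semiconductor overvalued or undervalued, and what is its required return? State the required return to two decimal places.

Undervalued; required return 11.62%

Required return = R_f + β·MRP = 1.68% + 1.34 × 7.42% = 11.62%
Forecast 14.57% > required 11.62% → the stock plots above the SML → undervalued.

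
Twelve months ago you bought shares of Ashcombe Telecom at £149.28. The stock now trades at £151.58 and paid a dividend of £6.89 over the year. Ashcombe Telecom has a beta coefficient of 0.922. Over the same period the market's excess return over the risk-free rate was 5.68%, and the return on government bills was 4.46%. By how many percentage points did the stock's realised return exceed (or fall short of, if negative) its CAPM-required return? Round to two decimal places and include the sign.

Realised HPR = (P1 + D1 − P0) / P0 = (151.58 + 6.89 − 149.28) / 149.28 = 9.19 / 149.28 = 6.1562%
CAPM required = R_f + β·MRP = 4.46% + 0.922 × 5.68% = 9.69696%
α = realised − required = 6.1562% − 9.69696% = -3.54%

-3.54%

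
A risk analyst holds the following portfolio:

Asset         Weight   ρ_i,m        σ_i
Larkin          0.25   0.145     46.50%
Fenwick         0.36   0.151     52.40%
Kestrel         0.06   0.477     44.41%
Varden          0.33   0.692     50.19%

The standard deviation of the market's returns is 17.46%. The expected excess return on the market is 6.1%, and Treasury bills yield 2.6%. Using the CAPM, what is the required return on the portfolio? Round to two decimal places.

8.63%

β_Larkin = 0.145 × 46.50% / 17.46% = 0.3862
β_Fenwick = 0.151 × 52.40% / 17.46% = 0.4532
β_Kestrel = 0.477 × 44.41% / 17.46% = 1.2133
β_Varden = 0.692 × 50.19% / 17.46% = 1.9892
β_P = Σ w_i β_i = 0.25×0.3862 + 0.36×0.4532 + 0.06×1.2133 + 0.33×1.9892 = 0.9889
E(R_P) = R_f + β_P × MRP = 2.6% + 0.9889 × 6.1% = 8.63%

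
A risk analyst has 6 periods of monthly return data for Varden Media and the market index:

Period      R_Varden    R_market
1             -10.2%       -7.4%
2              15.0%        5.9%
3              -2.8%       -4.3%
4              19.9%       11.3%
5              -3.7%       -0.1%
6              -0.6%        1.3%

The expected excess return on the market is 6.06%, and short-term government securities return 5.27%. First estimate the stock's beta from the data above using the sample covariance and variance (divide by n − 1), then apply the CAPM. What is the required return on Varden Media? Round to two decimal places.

15.31%

Mean R_i = (-10.2 + 15.0 − 2.8 + 19.9 − 3.7 − 0.6) / 6 = 2.9333%
Mean R_m = (-7.4 + 5.9 − 4.3 + 11.3 − 0.1 + 1.3) / 6 = 1.1167%
Σ(R_i − R̄_i)(R_m − R̄_m) = 380.8267  ⇒  Cov = 380.8267 / 5 = 76.1653
Σ(R_m − R̄_m)² = 229.9683  ⇒  Var(R_m) = 229.9683 / 5 = 45.9937
β = Cov / Var(R_m) = 76.1653 / 45.9937 = 1.6560
E(R) = R_f + β × MRP = 5.27% + 1.6560 × 6.06% = 15.31%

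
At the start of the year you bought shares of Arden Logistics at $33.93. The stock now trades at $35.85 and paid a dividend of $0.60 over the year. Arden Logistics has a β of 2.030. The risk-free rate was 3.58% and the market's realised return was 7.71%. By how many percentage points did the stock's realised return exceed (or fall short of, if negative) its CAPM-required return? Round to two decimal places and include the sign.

-4.54%

Realised HPR = (P1 + D1 − P0) / P0 = (35.85 + 0.60 − 33.93) / 33.93 = 2.52 / 33.93 = 7.4271%
MRP = 7.71% − 3.58% = 4.13%
CAPM required = R_f + β·MRP = 3.58% + 2.030 × 4.13% = 11.96390%
α = realised − required = 7.4271% − 11.96390% = -4.54%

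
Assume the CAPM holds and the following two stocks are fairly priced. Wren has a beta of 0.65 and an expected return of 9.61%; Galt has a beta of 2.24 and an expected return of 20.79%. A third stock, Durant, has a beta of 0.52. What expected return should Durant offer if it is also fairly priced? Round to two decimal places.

8.70%

MRP (SML slope) = (20.79% − 9.61%) / (2.24 − 0.65) = 11.18% / 1.59 = 7.0314%
R_f (intercept) = 9.61% − 0.65 × 7.0314% = 5.0396%
E(R_Durant) = R_f + β × MRP = 5.0396% + 0.52 × 7.0314% = 8.70%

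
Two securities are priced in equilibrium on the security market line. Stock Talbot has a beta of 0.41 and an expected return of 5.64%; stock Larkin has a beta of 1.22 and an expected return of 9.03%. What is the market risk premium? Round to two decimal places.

Both satisfy E(R) = R_f + β·MRP, so the slope of the SML is
MRP = (9.03% − 5.64%) / (1.22 − 0.41) = 3.39% / 0.81 = 4.1852%

4.19%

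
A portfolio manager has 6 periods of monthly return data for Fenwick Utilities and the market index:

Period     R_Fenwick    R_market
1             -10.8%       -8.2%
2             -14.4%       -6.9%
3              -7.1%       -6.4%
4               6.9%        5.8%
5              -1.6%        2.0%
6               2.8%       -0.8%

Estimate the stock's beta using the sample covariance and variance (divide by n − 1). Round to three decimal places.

Mean R_i = (-10.8 − 14.4 − 7.1 + 6.9 − 1.6 + 2.8) / 6 = -4.0333%
Mean R_m = (-8.2 − 6.9 − 6.4 + 5.8 + 2.0 − 0.8) / 6 = -2.4167%
Σ(R_i − R̄_i)(R_m − R̄_m) = 209.4567  ⇒  Cov = 209.4567 / 5 = 41.8913
Σ(R_m − R̄_m)² = 159.0483  ⇒  Var(R_m) = 159.0483 / 5 = 31.8097
β = Cov / Var(R_m) = 41.8913 / 31.8097 = 1.3169

1.317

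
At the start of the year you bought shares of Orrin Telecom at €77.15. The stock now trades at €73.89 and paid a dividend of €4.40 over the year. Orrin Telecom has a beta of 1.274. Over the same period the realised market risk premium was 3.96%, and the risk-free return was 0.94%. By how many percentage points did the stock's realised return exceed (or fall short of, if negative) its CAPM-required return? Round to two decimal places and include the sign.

-4.51%

Realised HPR = (P1 + D1 − P0) / P0 = (73.89 + 4.40 − 77.15) / 77.15 = 1.14 / 77.15 = 1.4776%
CAPM required = R_f + β·MRP = 0.94% + 1.274 × 3.96% = 5.98504%
α = realised − required = 1.4776% − 5.98504% = -4.51%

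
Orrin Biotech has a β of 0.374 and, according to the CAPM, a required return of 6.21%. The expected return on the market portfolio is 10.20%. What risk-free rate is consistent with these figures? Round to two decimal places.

3.83%

E(R) = R_f + β(E(R_m) − R_f) = R_f(1 − β) + β·E(R_m)
6.21% = R_f × (1 − 0.374) + 0.374 × 10.20%
6.21% = R_f × 0.626 + 3.81480%
R_f = (6.21% − 3.81480%) / 0.626 = 3.83%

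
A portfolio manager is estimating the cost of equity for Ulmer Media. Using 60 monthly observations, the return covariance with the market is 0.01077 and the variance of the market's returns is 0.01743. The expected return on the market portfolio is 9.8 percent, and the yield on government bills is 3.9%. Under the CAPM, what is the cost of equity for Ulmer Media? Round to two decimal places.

7.55%

β = Cov(R_i, R_m) / Var(R_m) = 0.01077 / 0.01743 = 0.6179
MRP = 9.8% − 3.9% = 5.90%
E(R) = R_f + β × MRP = 3.9% + 0.6179 × 5.9% = 7.55%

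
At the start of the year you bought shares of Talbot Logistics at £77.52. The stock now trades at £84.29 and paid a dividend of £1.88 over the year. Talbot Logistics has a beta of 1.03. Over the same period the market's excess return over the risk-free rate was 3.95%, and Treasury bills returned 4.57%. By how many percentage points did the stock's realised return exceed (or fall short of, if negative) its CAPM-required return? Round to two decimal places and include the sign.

Realised HPR = (P1 + D1 − P0) / P0 = (84.29 + 1.88 − 77.52) / 77.52 = 8.65 / 77.52 = 11.1584%
CAPM required = R_f + β·MRP = 4.57% + 1.03 × 3.95% = 8.6385%
α = realised − required = 11.1584% − 8.6385% = +2.52%

+2.52%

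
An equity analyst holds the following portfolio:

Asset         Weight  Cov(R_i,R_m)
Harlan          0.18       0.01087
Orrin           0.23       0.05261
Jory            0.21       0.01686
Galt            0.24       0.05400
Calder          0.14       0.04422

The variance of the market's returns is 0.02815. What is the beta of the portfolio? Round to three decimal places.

β_Harlan = 0.01087 / 0.02815 = 0.3861
β_Orrin = 0.05261 / 0.02815 = 1.8689
β_Jory = 0.01686 / 0.02815 = 0.5989
β_Galt = 0.05400 / 0.02815 = 1.9183
β_Calder = 0.04422 / 0.02815 = 1.5709
β_P = Σ w_i β_i = 0.18×0.3861 + 0.23×1.8689 + 0.21×0.5989 + 0.24×1.9183 + 0.14×1.5709 = 1.3054

1.305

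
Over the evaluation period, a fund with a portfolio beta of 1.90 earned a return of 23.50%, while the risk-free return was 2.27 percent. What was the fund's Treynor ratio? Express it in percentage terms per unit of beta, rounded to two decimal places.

11.17%

Treynor = (R_P − R_f) / β_P = (23.50% − 2.27%) / 1.9000 = 21.23% / 1.9000 = 11.17%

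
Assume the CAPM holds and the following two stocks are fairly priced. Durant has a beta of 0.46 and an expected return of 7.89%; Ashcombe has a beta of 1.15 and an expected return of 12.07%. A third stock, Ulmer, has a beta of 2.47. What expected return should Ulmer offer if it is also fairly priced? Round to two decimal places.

20.07%

MRP (SML slope) = (12.07% − 7.89%) / (1.15 − 0.46) = 4.18% / 0.69 = 6.0580%
R_f (intercept) = 7.89% − 0.46 × 6.0580% = 5.1033%
E(R_Ulmer) = R_f + β × MRP = 5.1033% + 2.47 × 6.0580% = 20.07%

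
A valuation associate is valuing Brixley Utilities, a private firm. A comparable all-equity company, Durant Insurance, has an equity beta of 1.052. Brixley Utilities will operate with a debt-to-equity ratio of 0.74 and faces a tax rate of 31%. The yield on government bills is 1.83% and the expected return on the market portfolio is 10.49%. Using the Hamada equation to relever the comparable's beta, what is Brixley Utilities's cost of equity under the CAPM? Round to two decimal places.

β_L = β_U × [1 + (1 − t)(D/E)] = 1.052 × [1 + (1 − 0.31) × 0.74]
    = 1.052 × [1 + 0.69 × 0.74] = 1.052 × 1.5106 = 1.5892
MRP = 10.49% − 1.83% = 8.66%
E(R) = R_f + β_L × MRP = 1.83% + 1.5892 × 8.66% = 15.59%

15.59%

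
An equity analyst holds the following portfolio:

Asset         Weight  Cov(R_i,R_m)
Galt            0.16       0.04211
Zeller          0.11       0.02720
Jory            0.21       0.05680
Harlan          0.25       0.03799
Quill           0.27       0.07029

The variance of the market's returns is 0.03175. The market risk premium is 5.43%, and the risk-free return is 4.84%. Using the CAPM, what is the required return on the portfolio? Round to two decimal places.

13.41%

β_Galt = 0.04211 / 0.03175 = 1.3263
β_Zeller = 0.02720 / 0.03175 = 0.8567
β_Jory = 0.05680 / 0.03175 = 1.7890
β_Harlan = 0.03799 / 0.03175 = 1.1965
β_Quill = 0.07029 / 0.03175 = 2.2139
β_P = Σ w_i β_i = 0.16×1.3263 + 0.11×0.8567 + 0.21×1.7890 + 0.25×1.1965 + 0.27×2.2139 = 1.5790
E(R_P) = R_f + β_P × MRP = 4.84% + 1.5790 × 5.43% = 13.41%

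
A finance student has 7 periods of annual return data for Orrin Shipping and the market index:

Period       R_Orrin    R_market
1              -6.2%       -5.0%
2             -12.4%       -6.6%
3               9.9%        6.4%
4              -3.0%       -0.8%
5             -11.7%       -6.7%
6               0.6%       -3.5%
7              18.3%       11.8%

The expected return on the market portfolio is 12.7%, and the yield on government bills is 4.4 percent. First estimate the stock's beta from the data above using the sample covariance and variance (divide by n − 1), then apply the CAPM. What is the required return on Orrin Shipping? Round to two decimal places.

Mean R_i = (-6.2 − 12.4 + 9.9 − 3.0 − 11.7 + 0.6 + 18.3) / 7 = -0.6429%
Mean R_m = (-5.0 − 6.6 + 6.4 − 0.8 − 6.7 − 3.5 + 11.8) / 7 = -0.6286%
Σ(R_i − R̄_i)(R_m − R̄_m) = 468.0014  ⇒  Cov = 468.0014 / 6 = 78.0002
Σ(R_m − R̄_m)² = 303.7743  ⇒  Var(R_m) = 303.7743 / 6 = 50.6291
β = Cov / Var(R_m) = 78.0002 / 50.6291 = 1.5406
MRP = 12.7% − 4.4% = 8.30%
E(R) = R_f + β × MRP = 4.4% + 1.5406 × 8.3% = 17.19%

17.19%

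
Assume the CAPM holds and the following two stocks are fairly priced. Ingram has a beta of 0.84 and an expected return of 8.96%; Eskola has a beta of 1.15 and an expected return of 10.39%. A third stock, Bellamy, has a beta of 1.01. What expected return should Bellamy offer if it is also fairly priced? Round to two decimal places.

9.74%

MRP (SML slope) = (10.39% − 8.96%) / (1.15 − 0.84) = 1.43% / 0.31 = 4.6129%
R_f (intercept) = 8.96% − 0.84 × 4.6129% = 5.0852%
E(R_Bellamy) = R_f + β × MRP = 5.0852% + 1.01 × 4.6129% = 9.74%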